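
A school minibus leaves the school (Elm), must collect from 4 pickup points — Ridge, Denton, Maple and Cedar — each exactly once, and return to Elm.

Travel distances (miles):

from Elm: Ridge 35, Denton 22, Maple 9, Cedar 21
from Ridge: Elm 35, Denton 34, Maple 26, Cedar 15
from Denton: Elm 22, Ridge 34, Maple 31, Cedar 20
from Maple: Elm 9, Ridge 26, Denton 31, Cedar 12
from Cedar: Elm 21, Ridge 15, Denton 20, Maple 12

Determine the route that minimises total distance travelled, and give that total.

Elm-Ridge-Denton-Maple-Cedar-Elm: 35+34+31+12+21 = 133
Elm-Ridge-Denton-Cedar-Maple-Elm: 35+34+20+12+9 = 110
Elm-Ridge-Maple-Denton-Cedar-Elm: 35+26+31+20+21 = 133
Elm-Ridge-Maple-Cedar-Denton-Elm: 35+26+12+20+22 = 115
Elm-Ridge-Cedar-Denton-Maple-Elm: 35+15+20+31+9 = 110
Elm-Ridge-Cedar-Maple-Denton-Elm: 35+15+12+31+22 = 115
Elm-Denton-Ridge-Maple-Cedar-Elm: 22+34+26+12+21 = 115
Elm-Denton-Ridge-Cedar-Maple-Elm: 22+34+15+12+9 = 92
Elm-Denton-Maple-Ridge-Cedar-Elm: 22+31+26+15+21 = 115
Elm-Denton-Cedar-Ridge-Maple-Elm: 22+20+15+26+9 = 92
Elm-Maple-Ridge-Denton-Cedar-Elm: 9+26+34+20+21 = 110
Elm-Maple-Denton-Ridge-Cedar-Elm: 9+31+34+15+21 = 110
The minimum is 92.
One optimal route: Elm → Denton → Ridge → Cedar → Maple → Elm (or its reverse).

Shortest round trip = 92 miles.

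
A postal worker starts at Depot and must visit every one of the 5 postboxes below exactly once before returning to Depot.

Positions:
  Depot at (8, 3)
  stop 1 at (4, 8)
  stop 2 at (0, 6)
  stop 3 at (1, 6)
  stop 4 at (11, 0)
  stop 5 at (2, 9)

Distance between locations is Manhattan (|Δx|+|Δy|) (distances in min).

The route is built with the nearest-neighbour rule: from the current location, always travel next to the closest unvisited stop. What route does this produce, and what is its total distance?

From Depot: distances to unvisited — stop 4=6, stop 1=9, stop 3=10, stop 2=11, stop 5=12. Nearest is stop 4 (6).
From stop 4: distances to unvisited — stop 1=15, stop 3=16, stop 2=17, stop 5=18. Nearest is stop 1 (15).
From stop 1: distances to unvisited — stop 5=3, stop 3=5, stop 2=6. Nearest is stop 5 (3).
From stop 5: distances to unvisited — stop 3=4, stop 2=5. Nearest is stop 3 (4).
From stop 3: distances to unvisited — stop 2=1. Nearest is stop 2 (1).
Return stop 2→Depot: 11.
Total = 6 + 15 + 3 + 4 + 1 + 11 = 40.

Nearest-neighbour total = 40 min; route Depot → stop 4 → stop 1 → stop 5 → stop 3 → stop 2 → Depot.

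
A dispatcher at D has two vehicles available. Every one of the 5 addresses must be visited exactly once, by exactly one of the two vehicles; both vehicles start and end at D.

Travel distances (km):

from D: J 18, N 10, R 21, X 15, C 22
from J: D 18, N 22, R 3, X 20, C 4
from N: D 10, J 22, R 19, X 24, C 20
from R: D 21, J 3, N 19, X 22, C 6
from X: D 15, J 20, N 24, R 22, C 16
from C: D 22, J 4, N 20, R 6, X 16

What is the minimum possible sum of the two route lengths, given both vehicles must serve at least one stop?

Minimum combined distance: 78 km.

There are 2^4 − 1 = 15 ways to divide the 5 stops into two non-empty groups. For each, the best each vehicle can do is its own shortest tour through its group:
  {J} + {N, R, X, C}: 36 + 66 = 102
  {N} + {J, R, X, C}: 20 + 58 = 78
  {J, N} + {R, X, C}: 50 + 58 = 108
  {R} + {J, N, X, C}: 42 + 67 = 109
  {J, R} + {N, X, C}: 42 + 61 = 103
  {N, R} + {J, X, C}: 50 + 53 = 103
  … (15 splits in total)
Best: vehicle 1 D → N → D = 20; vehicle 2 D → J → R → C → X → D = 58; combined 78.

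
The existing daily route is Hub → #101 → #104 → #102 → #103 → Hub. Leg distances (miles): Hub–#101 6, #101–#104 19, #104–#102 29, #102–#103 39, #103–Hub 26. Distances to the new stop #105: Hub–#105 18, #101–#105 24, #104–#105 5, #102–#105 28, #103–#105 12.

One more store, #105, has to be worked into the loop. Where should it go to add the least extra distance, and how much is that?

Minimum extra distance: 1 miles, inserting #105 between #102 and #103.

Insertion cost between consecutive stops i–j is d(i,#105) + d(#105,j) − d(i,j):
  between Hub and #101: 18 + 24 − 6 = 36
  between #101 and #104: 24 + 5 − 19 = 10
  between #104 and #102: 5 + 28 − 29 = 4
  between #102 and #103: 28 + 12 − 39 = 1
  between #103 and Hub: 12 + 18 − 26 = 4
Cheapest insertion is between #102 and #103, adding 1.
New total = 119 + 1 = 120.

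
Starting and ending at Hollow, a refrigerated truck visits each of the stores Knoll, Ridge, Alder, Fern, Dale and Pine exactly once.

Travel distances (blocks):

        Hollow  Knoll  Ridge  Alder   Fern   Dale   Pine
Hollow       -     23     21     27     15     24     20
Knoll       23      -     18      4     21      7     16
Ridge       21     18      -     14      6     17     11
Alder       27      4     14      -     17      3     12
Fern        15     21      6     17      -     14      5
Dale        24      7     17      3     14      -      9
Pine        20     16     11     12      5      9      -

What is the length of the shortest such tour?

There are 360 distinct closed tours to check (reversals are equivalent).
Hollow-Knoll-Ridge-Alder-Fern-Dale-Pine-Hollow: 23+18+14+17+14+9+20 = 115
Hollow-Knoll-Ridge-Alder-Fern-Pine-Dale-Hollow: 23+18+14+17+5+9+24 = 110
Hollow-Knoll-Ridge-Alder-Dale-Fern-Pine-Hollow: 23+18+14+3+14+5+20 = 97
Hollow-Knoll-Ridge-Alder-Dale-Pine-Fern-Hollow: 23+18+14+3+9+5+15 = 87
Hollow-Knoll-Ridge-Alder-Pine-Fern-Dale-Hollow: 23+18+14+12+5+14+24 = 110
Hollow-Knoll-Ridge-Alder-Pine-Dale-Fern-Hollow: 23+18+14+12+9+14+15 = 105
Hollow-Knoll-Ridge-Fern-Alder-Dale-Pine-Hollow: 23+18+6+17+3+9+20 = 96
Hollow-Knoll-Ridge-Fern-Alder-Pine-Dale-Hollow: 23+18+6+17+12+9+24 = 109
… (352 more)
Hollow-Knoll-Alder-Dale-Pine-Ridge-Fern-Hollow: 23+4+3+9+11+6+15 = 71  ← best
The minimum is 71.
One optimal route: Hollow → Knoll → Alder → Dale → Pine → Ridge → Fern → Hollow (or its reverse).

Shortest round trip = 71 blocks.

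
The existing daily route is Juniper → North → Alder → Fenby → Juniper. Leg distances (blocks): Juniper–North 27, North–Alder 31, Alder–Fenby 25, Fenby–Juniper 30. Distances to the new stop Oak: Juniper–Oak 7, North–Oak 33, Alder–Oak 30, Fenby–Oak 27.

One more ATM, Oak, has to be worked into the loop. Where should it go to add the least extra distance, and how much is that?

+4 blocks — insert Oak between Fenby and Juniper.

Insertion cost between consecutive stops i–j is d(i,Oak) + d(Oak,j) − d(i,j):
  between Juniper and North: 7 + 33 − 27 = 13
  between North and Alder: 33 + 30 − 31 = 32
  between Alder and Fenby: 30 + 27 − 25 = 32
  between Fenby and Juniper: 27 + 7 − 30 = 4
Cheapest insertion is between Fenby and Juniper, adding 4.
New total = 113 + 4 = 117.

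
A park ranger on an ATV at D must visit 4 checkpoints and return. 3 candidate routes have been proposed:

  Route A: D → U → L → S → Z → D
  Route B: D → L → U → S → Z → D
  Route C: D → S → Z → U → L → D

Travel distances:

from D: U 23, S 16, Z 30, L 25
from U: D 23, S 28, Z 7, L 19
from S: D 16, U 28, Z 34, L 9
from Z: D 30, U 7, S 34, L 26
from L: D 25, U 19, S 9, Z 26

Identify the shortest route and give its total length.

101 — Route C is the shortest.

Route A: 23 + 19 + 9 + 34 + 30 = 115
Route B: 25 + 19 + 28 + 34 + 30 = 136
Route C: 16 + 34 + 7 + 19 + 25 = 101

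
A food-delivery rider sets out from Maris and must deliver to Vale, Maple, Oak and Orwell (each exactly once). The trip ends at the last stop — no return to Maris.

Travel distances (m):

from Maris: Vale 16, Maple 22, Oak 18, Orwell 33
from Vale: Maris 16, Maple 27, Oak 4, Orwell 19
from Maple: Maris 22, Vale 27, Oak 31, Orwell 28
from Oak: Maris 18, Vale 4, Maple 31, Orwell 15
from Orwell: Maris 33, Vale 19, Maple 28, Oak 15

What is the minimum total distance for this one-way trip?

Minimum one-way distance = 63 m.

There are 4! = 24 possible orderings.
Maris→Vale→Maple→Oak→Orwell: 16+27+31+15 = 89
Maris→Vale→Maple→Orwell→Oak: 16+27+28+15 = 86
Maris→Vale→Oak→Maple→Orwell: 16+4+31+28 = 79
Maris→Vale→Oak→Orwell→Maple: 16+4+15+28 = 63
Maris→Vale→Orwell→Maple→Oak: 16+19+28+31 = 94
Maris→Vale→Orwell→Oak→Maple: 16+19+15+31 = 81
Maris→Maple→Vale→Oak→Orwell: 22+27+4+15 = 68
Maris→Maple→Vale→Orwell→Oak: 22+27+19+15 = 83
Maris→Maple→Oak→Vale→Orwell: 22+31+4+19 = 76
Maris→Maple→Oak→Orwell→Vale: 22+31+15+19 = 87
Maris→Maple→Orwell→Vale→Oak: 22+28+19+4 = 73
Maris→Maple→Orwell→Oak→Vale: 22+28+15+4 = 69
Maris→Oak→Vale→Maple→Orwell: 18+4+27+28 = 77
Maris→Oak→Vale→Orwell→Maple: 18+4+19+28 = 69
… (10 more)
The minimum is 63.
One shortest path: Maris → Vale → Oak → Orwell → Maple.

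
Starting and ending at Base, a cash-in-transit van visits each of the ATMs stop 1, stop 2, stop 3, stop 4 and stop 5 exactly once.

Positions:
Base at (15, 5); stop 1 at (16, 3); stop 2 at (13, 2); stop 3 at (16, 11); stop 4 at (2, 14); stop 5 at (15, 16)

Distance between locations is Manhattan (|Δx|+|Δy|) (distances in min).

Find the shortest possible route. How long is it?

With 5 stops there are 5!/2 = 60 distinct round trips (a route and its reverse cost the same).
Base-stop 1-stop 2-stop 3-stop 4-stop 5-Base: 3+4+12+17+15+11 = 62
Base-stop 1-stop 2-stop 3-stop 5-stop 4-Base: 3+4+12+6+15+22 = 62
Base-stop 1-stop 2-stop 4-stop 3-stop 5-Base: 3+4+23+17+6+11 = 64
Base-stop 1-stop 2-stop 4-stop 5-stop 3-Base: 3+4+23+15+6+7 = 58
Base-stop 1-stop 2-stop 5-stop 3-stop 4-Base: 3+4+16+6+17+22 = 68
Base-stop 1-stop 2-stop 5-stop 4-stop 3-Base: 3+4+16+15+17+7 = 62
Base-stop 1-stop 3-stop 2-stop 4-stop 5-Base: 3+8+12+23+15+11 = 72
Base-stop 1-stop 3-stop 2-stop 5-stop 4-Base: 3+8+12+16+15+22 = 76
Base-stop 1-stop 3-stop 4-stop 2-stop 5-Base: 3+8+17+23+16+11 = 78
Base-stop 1-stop 3-stop 4-stop 5-stop 2-Base: 3+8+17+15+16+5 = 64
Base-stop 1-stop 3-stop 5-stop 2-stop 4-Base: 3+8+6+16+23+22 = 78
Base-stop 1-stop 3-stop 5-stop 4-stop 2-Base: 3+8+6+15+23+5 = 60
Base-stop 1-stop 4-stop 2-stop 3-stop 5-Base: 3+25+23+12+6+11 = 80
Base-stop 1-stop 4-stop 2-stop 5-stop 3-Base: 3+25+23+16+6+7 = 80
… (46 more)
The minimum is 58.
One optimal route: Base → stop 1 → stop 2 → stop 4 → stop 5 → stop 3 → Base (or its reverse).

Minimum total distance: 58 min.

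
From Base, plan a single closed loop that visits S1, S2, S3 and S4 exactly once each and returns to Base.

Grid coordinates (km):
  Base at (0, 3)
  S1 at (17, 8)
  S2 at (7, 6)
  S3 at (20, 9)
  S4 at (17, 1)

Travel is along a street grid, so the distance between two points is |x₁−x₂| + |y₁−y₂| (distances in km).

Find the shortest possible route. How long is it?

There are 12 distinct closed tours to check (reversals are equivalent).
Base-S1-S2-S3-S4-Base: 22+12+16+11+19 = 80
Base-S1-S2-S4-S3-Base: 22+12+15+11+26 = 86
Base-S1-S3-S2-S4-Base: 22+4+16+15+19 = 76
Base-S1-S3-S4-S2-Base: 22+4+11+15+10 = 62
Base-S1-S4-S2-S3-Base: 22+7+15+16+26 = 86
Base-S1-S4-S3-S2-Base: 22+7+11+16+10 = 66
Base-S2-S1-S3-S4-Base: 10+12+4+11+19 = 56
Base-S2-S1-S4-S3-Base: 10+12+7+11+26 = 66
Base-S2-S3-S1-S4-Base: 10+16+4+7+19 = 56
Base-S2-S4-S1-S3-Base: 10+15+7+4+26 = 62
Base-S3-S1-S2-S4-Base: 26+4+12+15+19 = 76
Base-S3-S2-S1-S4-Base: 26+16+12+7+19 = 80
The minimum is 56.
One optimal route: Base → S2 → S1 → S3 → S4 → Base (or its reverse).

Shortest round trip = 56 km.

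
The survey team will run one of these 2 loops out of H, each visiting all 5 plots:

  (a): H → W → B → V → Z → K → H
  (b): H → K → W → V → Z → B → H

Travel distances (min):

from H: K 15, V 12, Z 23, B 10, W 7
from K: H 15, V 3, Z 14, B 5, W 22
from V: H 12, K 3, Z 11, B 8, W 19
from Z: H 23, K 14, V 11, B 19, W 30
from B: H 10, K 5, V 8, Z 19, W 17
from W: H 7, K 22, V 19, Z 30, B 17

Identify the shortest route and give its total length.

Shortest is (a), total 72 min.

(a): 7 + 17 + 8 + 11 + 14 + 15 = 72
(b): 15 + 22 + 19 + 11 + 19 + 10 = 96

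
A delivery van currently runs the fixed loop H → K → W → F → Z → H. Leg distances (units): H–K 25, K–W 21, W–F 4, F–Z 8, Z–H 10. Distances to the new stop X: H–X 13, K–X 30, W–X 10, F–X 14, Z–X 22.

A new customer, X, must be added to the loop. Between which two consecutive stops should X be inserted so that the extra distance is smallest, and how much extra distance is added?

Insertion cost between consecutive stops i–j is d(i,X) + d(X,j) − d(i,j):
  between H and K: 13 + 30 − 25 = 18
  between K and W: 30 + 10 − 21 = 19
  between W and F: 10 + 14 − 4 = 20
  between F and Z: 14 + 22 − 8 = 28
  between Z and H: 22 + 13 − 10 = 25
Cheapest insertion is between H and K, adding 18.
New total = 68 + 18 = 86.

Adding 18 by placing X on the H–K leg.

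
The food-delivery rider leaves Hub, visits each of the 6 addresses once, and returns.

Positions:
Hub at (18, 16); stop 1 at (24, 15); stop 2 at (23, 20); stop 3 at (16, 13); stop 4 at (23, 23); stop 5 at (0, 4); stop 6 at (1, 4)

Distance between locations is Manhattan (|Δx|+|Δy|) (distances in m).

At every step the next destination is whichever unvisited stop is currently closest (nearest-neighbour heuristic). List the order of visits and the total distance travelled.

Hub → [stop 3:5 / stop 1:7 / stop 2:9 / stop 4:12 / stop 6:29 / stop 5:30] → stop 3 (5)
stop 3 → [stop 1:10 / stop 2:14 / stop 4:17 / stop 6:24 / stop 5:25] → stop 1 (10)
stop 1 → [stop 2:6 / stop 4:9 / stop 6:34 / stop 5:35] → stop 2 (6)
stop 2 → [stop 4:3 / stop 6:38 / stop 5:39] → stop 4 (3)
stop 4 → [stop 6:41 / stop 5:42] → stop 6 (41)
stop 6 → [stop 5:1] → stop 5 (1)
Return stop 5→Hub: 30.
Total = 5 + 10 + 6 + 3 + 41 + 1 + 30 = 96.

Nearest-neighbour total = 96 m; route Hub → stop 3 → stop 1 → stop 2 → stop 4 → stop 6 → stop 5 → Hub.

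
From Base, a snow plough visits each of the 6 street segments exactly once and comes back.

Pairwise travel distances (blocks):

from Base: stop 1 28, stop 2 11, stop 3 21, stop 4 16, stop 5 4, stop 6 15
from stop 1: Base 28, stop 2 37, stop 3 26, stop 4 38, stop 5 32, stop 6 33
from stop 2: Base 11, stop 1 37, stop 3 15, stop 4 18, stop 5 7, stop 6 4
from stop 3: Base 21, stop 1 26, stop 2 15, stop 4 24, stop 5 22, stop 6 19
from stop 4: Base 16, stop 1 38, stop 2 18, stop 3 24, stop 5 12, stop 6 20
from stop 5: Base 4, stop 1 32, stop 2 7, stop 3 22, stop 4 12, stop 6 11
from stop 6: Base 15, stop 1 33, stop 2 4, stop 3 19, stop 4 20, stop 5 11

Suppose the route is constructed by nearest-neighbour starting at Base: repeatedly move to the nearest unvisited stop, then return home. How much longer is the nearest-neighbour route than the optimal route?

From Base: stop 5=4, stop 2=11, stop 6=15, stop 4=16, stop 3=21, stop 1=28 → choose stop 5 (4).
From stop 5: stop 2=7, stop 6=11, stop 4=12, stop 3=22, stop 1=32 → choose stop 2 (7).
From stop 2: stop 6=4, stop 3=15, stop 4=18, stop 1=37 → choose stop 6 (4).
From stop 6: stop 3=19, stop 4=20, stop 1=33 → choose stop 3 (19).
From stop 3: stop 4=24, stop 1=26 → choose stop 4 (24).
From stop 4: stop 1=38 → choose stop 1 (38).
NN route Base → stop 5 → stop 2 → stop 6 → stop 3 → stop 4 → stop 1 → Base costs 124.
Optimal: Base → stop 1 → stop 3 → stop 2 → stop 6 → stop 4 → stop 5 → Base costs 109 (by enumerating all 360 distinct tours).
Excess = 124 − 109 = 15.

The nearest-neighbour route is 15 blocks longer than optimal.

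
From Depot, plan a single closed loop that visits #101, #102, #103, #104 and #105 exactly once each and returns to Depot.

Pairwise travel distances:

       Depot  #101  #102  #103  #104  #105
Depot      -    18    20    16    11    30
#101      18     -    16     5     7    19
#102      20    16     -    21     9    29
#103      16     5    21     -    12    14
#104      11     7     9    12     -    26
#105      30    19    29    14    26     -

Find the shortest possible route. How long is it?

With 5 stops there are 5!/2 = 60 distinct round trips (a route and its reverse cost the same).
Depot-#101-#102-#103-#104-#105-Depot: 18+16+21+12+26+30 = 123
Depot-#101-#102-#103-#105-#104-Depot: 18+16+21+14+26+11 = 106
Depot-#101-#102-#104-#103-#105-Depot: 18+16+9+12+14+30 = 99
Depot-#101-#102-#104-#105-#103-Depot: 18+16+9+26+14+16 = 99
Depot-#101-#102-#105-#103-#104-Depot: 18+16+29+14+12+11 = 100
Depot-#101-#102-#105-#104-#103-Depot: 18+16+29+26+12+16 = 117
Depot-#101-#103-#102-#104-#105-Depot: 18+5+21+9+26+30 = 109
Depot-#101-#103-#102-#105-#104-Depot: 18+5+21+29+26+11 = 110
Depot-#101-#103-#104-#102-#105-Depot: 18+5+12+9+29+30 = 103
Depot-#101-#103-#104-#105-#102-Depot: 18+5+12+26+29+20 = 110
Depot-#101-#103-#105-#102-#104-Depot: 18+5+14+29+9+11 = 86
Depot-#101-#103-#105-#104-#102-Depot: 18+5+14+26+9+20 = 92
Depot-#101-#104-#102-#103-#105-Depot: 18+7+9+21+14+30 = 99
Depot-#101-#104-#102-#105-#103-Depot: 18+7+9+29+14+16 = 93
… (46 more)
Depot-#102-#104-#101-#103-#105-Depot: 20+9+7+5+14+30 = 85  ← best
The minimum is 85.
One optimal route: Depot → #102 → #104 → #101 → #103 → #105 → Depot (or its reverse).

Minimum total distance: 85.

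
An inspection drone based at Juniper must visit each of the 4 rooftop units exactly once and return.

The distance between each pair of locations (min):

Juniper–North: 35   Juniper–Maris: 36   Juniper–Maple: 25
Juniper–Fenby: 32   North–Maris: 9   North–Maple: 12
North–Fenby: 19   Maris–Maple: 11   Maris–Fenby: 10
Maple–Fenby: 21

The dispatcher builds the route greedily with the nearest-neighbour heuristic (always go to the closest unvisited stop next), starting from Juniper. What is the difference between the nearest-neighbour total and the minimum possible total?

Juniper: Maple=25, Fenby=32, North=35, Maris=36 ⇒ Maple
Maple: Maris=11, North=12, Fenby=21 ⇒ Maris
Maris: North=9, Fenby=10 ⇒ North
North: Fenby=19 ⇒ Fenby
NN route Juniper → Maple → Maris → North → Fenby → Juniper costs 96.
Optimal: Juniper → Maple → North → Maris → Fenby → Juniper costs 88 (by enumerating all 12 distinct tours).
Excess = 96 − 88 = 8.

8 min longer than the optimal tour.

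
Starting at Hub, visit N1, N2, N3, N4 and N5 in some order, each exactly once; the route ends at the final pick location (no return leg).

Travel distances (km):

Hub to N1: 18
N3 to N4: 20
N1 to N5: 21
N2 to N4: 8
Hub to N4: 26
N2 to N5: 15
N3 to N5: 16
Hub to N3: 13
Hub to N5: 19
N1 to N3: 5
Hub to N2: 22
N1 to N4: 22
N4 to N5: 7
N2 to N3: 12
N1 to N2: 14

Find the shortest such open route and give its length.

There are 5! = 120 possible orderings.
Hub → N1 → N2 → N3 → N4 → N5: 18+14+12+20+7 = 71
Hub → N1 → N2 → N3 → N5 → N4: 18+14+12+16+7 = 67
Hub → N1 → N2 → N4 → N3 → N5: 18+14+8+20+16 = 76
Hub → N1 → N2 → N4 → N5 → N3: 18+14+8+7+16 = 63
Hub → N1 → N2 → N5 → N3 → N4: 18+14+15+16+20 = 83
Hub → N1 → N2 → N5 → N4 → N3: 18+14+15+7+20 = 74
Hub → N1 → N3 → N2 → N4 → N5: 18+5+12+8+7 = 50
Hub → N1 → N3 → N2 → N5 → N4: 18+5+12+15+7 = 57
Hub → N1 → N3 → N4 → N2 → N5: 18+5+20+8+15 = 66
Hub → N1 → N3 → N4 → N5 → N2: 18+5+20+7+15 = 65
Hub → N1 → N3 → N5 → N2 → N4: 18+5+16+15+8 = 62
Hub → N1 → N3 → N5 → N4 → N2: 18+5+16+7+8 = 54
Hub → N1 → N4 → N2 → N3 → N5: 18+22+8+12+16 = 76
Hub → N1 → N4 → N2 → N5 → N3: 18+22+8+15+16 = 79
… (106 more)
Hub → N3 → N1 → N2 → N4 → N5: 13+5+14+8+7 = 47  ← best
The minimum is 47.
One shortest path: Hub → N3 → N1 → N2 → N4 → N5.

47 km — the minimum one-way total.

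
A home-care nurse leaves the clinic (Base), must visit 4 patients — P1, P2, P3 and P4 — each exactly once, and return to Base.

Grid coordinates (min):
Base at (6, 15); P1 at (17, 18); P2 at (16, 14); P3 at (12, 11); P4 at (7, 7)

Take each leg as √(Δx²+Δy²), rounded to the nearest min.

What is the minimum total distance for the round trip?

With 4 stops there are 4!/2 = 12 distinct round trips (a route and its reverse cost the same).
Base-P1-P2-P3-P4-Base: 11+4+5+6+8 = 34
Base-P1-P2-P4-P3-Base: 11+4+11+6+7 = 39
Base-P1-P3-P2-P4-Base: 11+9+5+11+8 = 44
Base-P1-P3-P4-P2-Base: 11+9+6+11+10 = 47
Base-P1-P4-P2-P3-Base: 11+15+11+5+7 = 49
Base-P1-P4-P3-P2-Base: 11+15+6+5+10 = 47
Base-P2-P1-P3-P4-Base: 10+4+9+6+8 = 37
Base-P2-P1-P4-P3-Base: 10+4+15+6+7 = 42
Base-P2-P3-P1-P4-Base: 10+5+9+15+8 = 47
Base-P2-P4-P1-P3-Base: 10+11+15+9+7 = 52
Base-P3-P1-P2-P4-Base: 7+9+4+11+8 = 39
Base-P3-P2-P1-P4-Base: 7+5+4+15+8 = 39
The minimum is 34.
One optimal route: Base → P1 → P2 → P3 → P4 → Base (or its reverse).

Minimum total distance: 34 min.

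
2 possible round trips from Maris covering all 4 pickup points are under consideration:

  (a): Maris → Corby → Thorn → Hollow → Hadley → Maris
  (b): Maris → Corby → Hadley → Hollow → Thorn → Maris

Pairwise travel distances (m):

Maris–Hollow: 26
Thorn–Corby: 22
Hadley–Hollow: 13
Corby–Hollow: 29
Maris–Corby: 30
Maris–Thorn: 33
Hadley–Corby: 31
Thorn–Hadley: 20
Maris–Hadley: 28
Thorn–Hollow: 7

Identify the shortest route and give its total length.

Shortest is (a), total 100 m.

(a): 30 + 22 + 7 + 13 + 28 = 100
(b): 30 + 31 + 13 + 7 + 33 = 114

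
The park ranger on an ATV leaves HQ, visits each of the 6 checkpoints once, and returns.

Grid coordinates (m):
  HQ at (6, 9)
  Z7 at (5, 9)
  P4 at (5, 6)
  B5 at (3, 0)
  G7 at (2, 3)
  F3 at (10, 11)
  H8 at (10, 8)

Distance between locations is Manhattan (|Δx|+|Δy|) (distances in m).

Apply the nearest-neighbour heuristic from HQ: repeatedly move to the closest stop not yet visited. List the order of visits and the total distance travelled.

38 m along HQ → Z7 → P4 → G7 → B5 → H8 → F3 → HQ.

From HQ: distances to unvisited — Z7=1, P4=4, H8=5, F3=6, G7=10, B5=12. Nearest is Z7 (1).
From Z7: distances to unvisited — P4=3, H8=6, F3=7, G7=9, B5=11. Nearest is P4 (3).
From P4: distances to unvisited — G7=6, H8=7, B5=8, F3=10. Nearest is G7 (6).
From G7: distances to unvisited — B5=4, H8=13, F3=16. Nearest is B5 (4).
From B5: distances to unvisited — H8=15, F3=18. Nearest is H8 (15).
From H8: distances to unvisited — F3=3. Nearest is F3 (3).
Return F3→HQ: 6.
Total = 1 + 3 + 6 + 4 + 15 + 3 + 6 = 38.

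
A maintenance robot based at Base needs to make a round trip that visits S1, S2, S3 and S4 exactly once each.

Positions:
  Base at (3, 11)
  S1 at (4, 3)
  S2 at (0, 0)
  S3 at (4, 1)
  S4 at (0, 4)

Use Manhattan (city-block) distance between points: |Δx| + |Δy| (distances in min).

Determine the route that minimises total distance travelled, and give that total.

With 4 stops there are 4!/2 = 12 distinct round trips (a route and its reverse cost the same).
Base→S1→S2→S3→S4→Base: 9+7+5+7+10 = 38
Base→S1→S2→S4→S3→Base: 9+7+4+7+11 = 38
Base→S1→S3→S2→S4→Base: 9+2+5+4+10 = 30
Base→S1→S3→S4→S2→Base: 9+2+7+4+14 = 36
Base→S1→S4→S2→S3→Base: 9+5+4+5+11 = 34
Base→S1→S4→S3→S2→Base: 9+5+7+5+14 = 40
Base→S2→S1→S3→S4→Base: 14+7+2+7+10 = 40
Base→S2→S1→S4→S3→Base: 14+7+5+7+11 = 44
Base→S2→S3→S1→S4→Base: 14+5+2+5+10 = 36
Base→S2→S4→S1→S3→Base: 14+4+5+2+11 = 36
Base→S3→S1→S2→S4→Base: 11+2+7+4+10 = 34
Base→S3→S2→S1→S4→Base: 11+5+7+5+10 = 38
The minimum is 30.
One optimal route: Base → S1 → S3 → S2 → S4 → Base (or its reverse).

Shortest round trip = 30 min.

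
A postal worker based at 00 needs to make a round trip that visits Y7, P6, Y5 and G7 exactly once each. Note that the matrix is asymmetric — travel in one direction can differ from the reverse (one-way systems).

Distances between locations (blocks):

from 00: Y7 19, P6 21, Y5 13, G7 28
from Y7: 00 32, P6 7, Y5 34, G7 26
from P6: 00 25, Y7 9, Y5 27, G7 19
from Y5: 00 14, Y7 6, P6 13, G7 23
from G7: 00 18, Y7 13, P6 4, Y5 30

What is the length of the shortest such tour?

00 → Y7 → P6 → Y5 → G7 → 00: 19+7+27+23+18 = 94
00 → Y7 → P6 → G7 → Y5 → 00: 19+7+19+30+14 = 89
00 → Y7 → Y5 → P6 → G7 → 00: 19+34+13+19+18 = 103
00 → Y7 → Y5 → G7 → P6 → 00: 19+34+23+4+25 = 105
00 → Y7 → G7 → P6 → Y5 → 00: 19+26+4+27+14 = 90
00 → Y7 → G7 → Y5 → P6 → 00: 19+26+30+13+25 = 113
00 → P6 → Y7 → Y5 → G7 → 00: 21+9+34+23+18 = 105
00 → P6 → Y7 → G7 → Y5 → 00: 21+9+26+30+14 = 100
00 → P6 → Y5 → Y7 → G7 → 00: 21+27+6+26+18 = 98
00 → P6 → Y5 → G7 → Y7 → 00: 21+27+23+13+32 = 116
00 → P6 → G7 → Y7 → Y5 → 00: 21+19+13+34+14 = 101
00 → P6 → G7 → Y5 → Y7 → 00: 21+19+30+6+32 = 108
00 → Y5 → Y7 → P6 → G7 → 00: 13+6+7+19+18 = 63
00 → Y5 → Y7 → G7 → P6 → 00: 13+6+26+4+25 = 74
… (10 more)
The minimum is 63.
One optimal route: 00 → Y5 → Y7 → P6 → G7 → 00.

63 blocks — the shortest possible round trip.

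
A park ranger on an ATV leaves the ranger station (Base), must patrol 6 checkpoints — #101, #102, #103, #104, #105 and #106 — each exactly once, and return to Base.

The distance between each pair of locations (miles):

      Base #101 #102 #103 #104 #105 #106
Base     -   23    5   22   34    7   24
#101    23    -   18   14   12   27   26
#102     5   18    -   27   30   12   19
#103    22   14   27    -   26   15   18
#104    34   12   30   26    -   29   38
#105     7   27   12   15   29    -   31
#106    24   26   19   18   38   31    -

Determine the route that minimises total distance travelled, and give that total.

Base-#101-#102-#103-#104-#105-#106-Base: 23+18+27+26+29+31+24 = 178
Base-#101-#102-#103-#104-#106-#105-Base: 23+18+27+26+38+31+7 = 170
Base-#101-#102-#103-#105-#104-#106-Base: 23+18+27+15+29+38+24 = 174
Base-#101-#102-#103-#105-#106-#104-Base: 23+18+27+15+31+38+34 = 186
Base-#101-#102-#103-#106-#104-#105-Base: 23+18+27+18+38+29+7 = 160
Base-#101-#102-#103-#106-#105-#104-Base: 23+18+27+18+31+29+34 = 180
Base-#101-#102-#104-#103-#105-#106-Base: 23+18+30+26+15+31+24 = 167
Base-#101-#102-#104-#103-#106-#105-Base: 23+18+30+26+18+31+7 = 153
… (352 more)
Base-#102-#106-#103-#101-#104-#105-Base: 5+19+18+14+12+29+7 = 104  ← best
The minimum is 104.
One optimal route: Base → #102 → #106 → #103 → #101 → #104 → #105 → Base (or its reverse).

Shortest round trip = 104 miles.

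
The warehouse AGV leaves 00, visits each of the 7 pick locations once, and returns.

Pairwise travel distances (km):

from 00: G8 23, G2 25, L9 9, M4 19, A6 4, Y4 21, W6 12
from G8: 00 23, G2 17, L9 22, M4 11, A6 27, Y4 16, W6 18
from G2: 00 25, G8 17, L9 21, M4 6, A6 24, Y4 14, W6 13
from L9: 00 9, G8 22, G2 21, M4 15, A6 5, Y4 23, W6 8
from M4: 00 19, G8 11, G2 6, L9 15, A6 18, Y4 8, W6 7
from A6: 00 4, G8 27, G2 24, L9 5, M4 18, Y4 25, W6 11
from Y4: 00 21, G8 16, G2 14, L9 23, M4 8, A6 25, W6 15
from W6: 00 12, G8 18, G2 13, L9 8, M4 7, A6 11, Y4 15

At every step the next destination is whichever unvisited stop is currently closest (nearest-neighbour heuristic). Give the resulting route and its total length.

00 → [A6:4 / L9:9 / W6:12 / M4:19 / Y4:21 / G8:23 / G2:25] → A6 (4)
A6 → [L9:5 / W6:11 / M4:18 / G2:24 / Y4:25 / G8:27] → L9 (5)
L9 → [W6:8 / M4:15 / G2:21 / G8:22 / Y4:23] → W6 (8)
W6 → [M4:7 / G2:13 / Y4:15 / G8:18] → M4 (7)
M4 → [G2:6 / Y4:8 / G8:11] → G2 (6)
G2 → [Y4:14 / G8:17] → Y4 (14)
Y4 → [G8:16] → G8 (16)
Return G8→00: 23.
Total = 4 + 5 + 8 + 7 + 6 + 14 + 16 + 23 = 83.

Nearest-neighbour total = 83 km; route 00 → A6 → L9 → W6 → M4 → G2 → Y4 → G8 → 00.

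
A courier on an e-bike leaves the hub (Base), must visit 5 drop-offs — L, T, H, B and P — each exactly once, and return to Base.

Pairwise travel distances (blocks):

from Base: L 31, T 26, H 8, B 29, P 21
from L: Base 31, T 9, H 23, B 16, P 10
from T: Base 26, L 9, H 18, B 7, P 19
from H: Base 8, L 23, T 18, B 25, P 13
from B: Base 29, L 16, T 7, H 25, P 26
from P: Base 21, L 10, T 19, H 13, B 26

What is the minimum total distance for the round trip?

Shortest round trip = 76 blocks.

With 5 stops there are 5!/2 = 60 distinct round trips (a route and its reverse cost the same).
Base-L-T-H-B-P-Base: 31+9+18+25+26+21 = 130
Base-L-T-H-P-B-Base: 31+9+18+13+26+29 = 126
Base-L-T-B-H-P-Base: 31+9+7+25+13+21 = 106
Base-L-T-B-P-H-Base: 31+9+7+26+13+8 = 94
Base-L-T-P-H-B-Base: 31+9+19+13+25+29 = 126
Base-L-T-P-B-H-Base: 31+9+19+26+25+8 = 118
Base-L-H-T-B-P-Base: 31+23+18+7+26+21 = 126
Base-L-H-T-P-B-Base: 31+23+18+19+26+29 = 146
Base-L-H-B-T-P-Base: 31+23+25+7+19+21 = 126
Base-L-H-B-P-T-Base: 31+23+25+26+19+26 = 150
Base-L-H-P-T-B-Base: 31+23+13+19+7+29 = 122
Base-L-H-P-B-T-Base: 31+23+13+26+7+26 = 126
Base-L-B-T-H-P-Base: 31+16+7+18+13+21 = 106
Base-L-B-T-P-H-Base: 31+16+7+19+13+8 = 94
… (46 more)
Base-H-P-L-T-B-Base: 8+13+10+9+7+29 = 76  ← best
The minimum is 76.
One optimal route: Base → H → P → L → T → B → Base (or its reverse).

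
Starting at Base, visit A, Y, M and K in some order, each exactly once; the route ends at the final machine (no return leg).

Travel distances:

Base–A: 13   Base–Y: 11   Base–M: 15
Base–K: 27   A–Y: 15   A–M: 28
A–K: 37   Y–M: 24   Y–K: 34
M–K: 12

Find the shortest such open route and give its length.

64 — the minimum one-way total.

There are 4! = 24 possible orderings.
Base - A - Y - M - K: 13+15+24+12 = 64
Base - A - Y - K - M: 13+15+34+12 = 74
Base - A - M - Y - K: 13+28+24+34 = 99
Base - A - M - K - Y: 13+28+12+34 = 87
Base - A - K - Y - M: 13+37+34+24 = 108
Base - A - K - M - Y: 13+37+12+24 = 86
Base - Y - A - M - K: 11+15+28+12 = 66
Base - Y - A - K - M: 11+15+37+12 = 75
Base - Y - M - A - K: 11+24+28+37 = 100
Base - Y - M - K - A: 11+24+12+37 = 84
Base - Y - K - A - M: 11+34+37+28 = 110
Base - Y - K - M - A: 11+34+12+28 = 85
Base - M - A - Y - K: 15+28+15+34 = 92
Base - M - A - K - Y: 15+28+37+34 = 114
… (10 more)
The minimum is 64.
One shortest path: Base → A → Y → M → K.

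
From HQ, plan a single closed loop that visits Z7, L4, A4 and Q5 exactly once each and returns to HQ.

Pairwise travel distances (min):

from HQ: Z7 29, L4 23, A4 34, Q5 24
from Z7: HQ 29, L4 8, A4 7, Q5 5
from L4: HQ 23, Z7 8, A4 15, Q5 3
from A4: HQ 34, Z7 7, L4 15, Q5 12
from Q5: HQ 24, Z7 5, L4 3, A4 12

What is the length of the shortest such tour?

72 min — the shortest possible round trip.

HQ - Z7 - L4 - A4 - Q5 - HQ: 29+8+15+12+24 = 88
HQ - Z7 - L4 - Q5 - A4 - HQ: 29+8+3+12+34 = 86
HQ - Z7 - A4 - L4 - Q5 - HQ: 29+7+15+3+24 = 78
HQ - Z7 - A4 - Q5 - L4 - HQ: 29+7+12+3+23 = 74
HQ - Z7 - Q5 - L4 - A4 - HQ: 29+5+3+15+34 = 86
HQ - Z7 - Q5 - A4 - L4 - HQ: 29+5+12+15+23 = 84
HQ - L4 - Z7 - A4 - Q5 - HQ: 23+8+7+12+24 = 74
HQ - L4 - Z7 - Q5 - A4 - HQ: 23+8+5+12+34 = 82
HQ - L4 - A4 - Z7 - Q5 - HQ: 23+15+7+5+24 = 74
HQ - L4 - Q5 - Z7 - A4 - HQ: 23+3+5+7+34 = 72
HQ - A4 - Z7 - L4 - Q5 - HQ: 34+7+8+3+24 = 76
HQ - A4 - L4 - Z7 - Q5 - HQ: 34+15+8+5+24 = 86
The minimum is 72.
One optimal route: HQ → L4 → Q5 → Z7 → A4 → HQ (or its reverse).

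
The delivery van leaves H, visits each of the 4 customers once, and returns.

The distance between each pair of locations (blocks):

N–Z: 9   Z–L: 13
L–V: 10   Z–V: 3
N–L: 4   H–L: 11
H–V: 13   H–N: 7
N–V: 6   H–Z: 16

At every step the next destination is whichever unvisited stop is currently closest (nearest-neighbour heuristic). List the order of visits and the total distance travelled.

Total distance 40 blocks via the nearest-neighbour route H → N → L → V → Z → H.

H → [N:7 / L:11 / V:13 / Z:16] → N (7)
N → [L:4 / V:6 / Z:9] → L (4)
L → [V:10 / Z:13] → V (10)
V → [Z:3] → Z (3)
Return Z→H: 16.
Total = 7 + 4 + 10 + 3 + 16 = 40.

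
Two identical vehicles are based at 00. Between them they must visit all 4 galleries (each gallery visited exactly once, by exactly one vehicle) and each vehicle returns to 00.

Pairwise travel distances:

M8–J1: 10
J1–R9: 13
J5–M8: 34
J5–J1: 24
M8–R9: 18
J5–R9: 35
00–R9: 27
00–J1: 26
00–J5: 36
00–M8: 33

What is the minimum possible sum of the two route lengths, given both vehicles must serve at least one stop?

Check every non-empty split of the stops between the two vehicles; for each half take its own optimal tour:
  {J5} + {M8, J1, R9}: 72 + 81 = 153
  {M8} + {J5, J1, R9}: 66 + 100 = 166
  {J5, M8} + {J1, R9}: 103 + 66 = 169
  {J1} + {J5, M8, R9}: 52 + 115 = 167
  {J5, J1} + {M8, R9}: 86 + 78 = 164
  {M8, J1} + {J5, R9}: 69 + 98 = 167
  … (7 splits in total)
Best: vehicle 1 00 → J5 → 00 = 72; vehicle 2 00 → J1 → M8 → R9 → 00 = 81; combined 153.

Minimum combined distance: 153.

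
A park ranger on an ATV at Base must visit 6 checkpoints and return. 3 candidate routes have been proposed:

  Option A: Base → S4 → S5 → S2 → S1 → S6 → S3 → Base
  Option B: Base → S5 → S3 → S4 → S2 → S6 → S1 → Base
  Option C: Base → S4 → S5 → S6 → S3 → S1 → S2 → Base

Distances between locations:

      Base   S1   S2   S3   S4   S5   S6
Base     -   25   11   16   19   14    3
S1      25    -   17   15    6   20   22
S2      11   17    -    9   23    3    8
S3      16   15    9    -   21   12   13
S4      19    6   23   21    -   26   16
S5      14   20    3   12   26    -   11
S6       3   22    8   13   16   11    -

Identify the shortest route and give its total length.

Option A: 19 + 26 + 3 + 17 + 22 + 13 + 16 = 116
Option B: 14 + 12 + 21 + 23 + 8 + 22 + 25 = 125
Option C: 19 + 26 + 11 + 13 + 15 + 17 + 11 = 112

112 — Option C is the shortest.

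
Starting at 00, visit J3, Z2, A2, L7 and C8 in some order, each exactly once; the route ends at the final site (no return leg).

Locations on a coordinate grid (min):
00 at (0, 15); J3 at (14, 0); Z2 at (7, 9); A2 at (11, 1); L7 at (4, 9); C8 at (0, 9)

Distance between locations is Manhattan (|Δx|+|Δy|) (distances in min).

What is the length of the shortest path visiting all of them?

Shortest open route: 29 min.

There are 5! = 120 possible orderings.
00→J3→Z2→A2→L7→C8: 29+16+12+15+4 = 76
00→J3→Z2→A2→C8→L7: 29+16+12+19+4 = 80
00→J3→Z2→L7→A2→C8: 29+16+3+15+19 = 82
00→J3→Z2→L7→C8→A2: 29+16+3+4+19 = 71
00→J3→Z2→C8→A2→L7: 29+16+7+19+15 = 86
00→J3→Z2→C8→L7→A2: 29+16+7+4+15 = 71
00→J3→A2→Z2→L7→C8: 29+4+12+3+4 = 52
00→J3→A2→Z2→C8→L7: 29+4+12+7+4 = 56
00→J3→A2→L7→Z2→C8: 29+4+15+3+7 = 58
00→J3→A2→L7→C8→Z2: 29+4+15+4+7 = 59
00→J3→A2→C8→Z2→L7: 29+4+19+7+3 = 62
00→J3→A2→C8→L7→Z2: 29+4+19+4+3 = 59
00→J3→L7→Z2→A2→C8: 29+19+3+12+19 = 82
00→J3→L7→Z2→C8→A2: 29+19+3+7+19 = 77
… (106 more)
00→C8→L7→Z2→A2→J3: 6+4+3+12+4 = 29  ← best
The minimum is 29.
One shortest path: 00 → C8 → L7 → Z2 → A2 → J3.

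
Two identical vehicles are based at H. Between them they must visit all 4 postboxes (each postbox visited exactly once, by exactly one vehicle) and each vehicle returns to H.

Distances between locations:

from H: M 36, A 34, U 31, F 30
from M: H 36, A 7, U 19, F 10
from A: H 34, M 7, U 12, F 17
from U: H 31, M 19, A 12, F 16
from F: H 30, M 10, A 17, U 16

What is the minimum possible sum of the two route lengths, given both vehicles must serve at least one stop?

Check every non-empty split of the stops between the two vehicles; for each half take its own optimal tour:
  {M} + {A, U, F}: 72 + 90 = 162
  {A} + {M, U, F}: 68 + 90 = 158
  {M, A} + {U, F}: 77 + 77 = 154
  {U} + {M, A, F}: 62 + 81 = 143
  {M, U} + {A, F}: 86 + 81 = 167
  {A, U} + {M, F}: 77 + 76 = 153
  … (7 splits in total)
Best: vehicle 1 H → U → H = 62; vehicle 2 H → A → M → F → H = 81; combined 143.

Minimum combined distance: 143.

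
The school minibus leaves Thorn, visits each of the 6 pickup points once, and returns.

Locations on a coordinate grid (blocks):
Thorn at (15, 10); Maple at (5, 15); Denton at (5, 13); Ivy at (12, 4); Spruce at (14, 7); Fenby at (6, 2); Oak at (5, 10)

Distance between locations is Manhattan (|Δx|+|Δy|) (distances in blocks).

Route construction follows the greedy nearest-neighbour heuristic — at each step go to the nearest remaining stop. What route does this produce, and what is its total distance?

From Thorn: distances to unvisited — Spruce=4, Ivy=9, Oak=10, Denton=13, Maple=15, Fenby=17. Nearest is Spruce (4).
From Spruce: distances to unvisited — Ivy=5, Oak=12, Fenby=13, Denton=15, Maple=17. Nearest is Ivy (5).
From Ivy: distances to unvisited — Fenby=8, Oak=13, Denton=16, Maple=18. Nearest is Fenby (8).
From Fenby: distances to unvisited — Oak=9, Denton=12, Maple=14. Nearest is Oak (9).
From Oak: distances to unvisited — Denton=3, Maple=5. Nearest is Denton (3).
From Denton: distances to unvisited — Maple=2. Nearest is Maple (2).
Return Maple→Thorn: 15.
Total = 4 + 5 + 8 + 9 + 3 + 2 + 15 = 46.

Total distance 46 blocks via the nearest-neighbour route Thorn → Spruce → Ivy → Fenby → Oak → Denton → Maple → Thorn.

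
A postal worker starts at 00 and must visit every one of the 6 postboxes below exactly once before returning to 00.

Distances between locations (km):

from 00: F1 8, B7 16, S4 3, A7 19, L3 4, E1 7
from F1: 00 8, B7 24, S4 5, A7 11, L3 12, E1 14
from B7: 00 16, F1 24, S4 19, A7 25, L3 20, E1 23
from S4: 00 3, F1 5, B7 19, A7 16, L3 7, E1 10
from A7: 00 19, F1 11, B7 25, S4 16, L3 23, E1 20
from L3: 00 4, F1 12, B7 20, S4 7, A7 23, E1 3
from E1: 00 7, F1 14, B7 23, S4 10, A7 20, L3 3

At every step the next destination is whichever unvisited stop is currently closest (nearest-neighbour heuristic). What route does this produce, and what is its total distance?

At 00 the remaining stops are S4 3, L3 4, E1 7, F1 8, B7 16, A7 19; go to S4.
At S4 the remaining stops are F1 5, L3 7, E1 10, A7 16, B7 19; go to F1.
At F1 the remaining stops are A7 11, L3 12, E1 14, B7 24; go to A7.
At A7 the remaining stops are E1 20, L3 23, B7 25; go to E1.
At E1 the remaining stops are L3 3, B7 23; go to L3.
At L3 the remaining stops are B7 20; go to B7.
Return B7→00: 16.
Total = 3 + 5 + 11 + 20 + 3 + 20 + 16 = 78.

Nearest-neighbour total = 78 km; route 00 → S4 → F1 → A7 → E1 → L3 → B7 → 00.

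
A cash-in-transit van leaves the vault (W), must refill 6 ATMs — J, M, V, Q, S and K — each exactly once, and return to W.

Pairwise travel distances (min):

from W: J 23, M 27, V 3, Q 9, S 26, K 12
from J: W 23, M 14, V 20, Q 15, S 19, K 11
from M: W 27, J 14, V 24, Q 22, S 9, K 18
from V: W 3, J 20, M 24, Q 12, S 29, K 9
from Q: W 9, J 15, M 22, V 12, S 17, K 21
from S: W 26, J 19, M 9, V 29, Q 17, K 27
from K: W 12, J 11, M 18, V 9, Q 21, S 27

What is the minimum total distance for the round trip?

There are 360 distinct closed tours to check (reversals are equivalent).
W - J - M - V - Q - S - K - W: 23+14+24+12+17+27+12 = 129
W - J - M - V - Q - K - S - W: 23+14+24+12+21+27+26 = 147
W - J - M - V - S - Q - K - W: 23+14+24+29+17+21+12 = 140
W - J - M - V - S - K - Q - W: 23+14+24+29+27+21+9 = 147
W - J - M - V - K - Q - S - W: 23+14+24+9+21+17+26 = 134
W - J - M - V - K - S - Q - W: 23+14+24+9+27+17+9 = 123
W - J - M - Q - V - S - K - W: 23+14+22+12+29+27+12 = 139
W - J - M - Q - V - K - S - W: 23+14+22+12+9+27+26 = 133
… (352 more)
W - V - K - J - M - S - Q - W: 3+9+11+14+9+17+9 = 72  ← best
The minimum is 72.
One optimal route: W → V → K → J → M → S → Q → W (or its reverse).

Shortest round trip = 72 min.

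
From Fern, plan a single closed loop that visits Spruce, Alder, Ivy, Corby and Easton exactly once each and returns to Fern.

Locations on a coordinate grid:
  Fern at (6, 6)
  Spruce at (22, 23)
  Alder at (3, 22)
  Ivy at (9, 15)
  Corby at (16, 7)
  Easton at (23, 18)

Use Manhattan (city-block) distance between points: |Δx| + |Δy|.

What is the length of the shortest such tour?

80 — the shortest possible round trip.

Fern-Spruce-Alder-Ivy-Corby-Easton-Fern: 33+20+13+15+18+29 = 128
Fern-Spruce-Alder-Ivy-Easton-Corby-Fern: 33+20+13+17+18+11 = 112
Fern-Spruce-Alder-Corby-Ivy-Easton-Fern: 33+20+28+15+17+29 = 142
Fern-Spruce-Alder-Corby-Easton-Ivy-Fern: 33+20+28+18+17+12 = 128
Fern-Spruce-Alder-Easton-Ivy-Corby-Fern: 33+20+24+17+15+11 = 120
Fern-Spruce-Alder-Easton-Corby-Ivy-Fern: 33+20+24+18+15+12 = 122
Fern-Spruce-Ivy-Alder-Corby-Easton-Fern: 33+21+13+28+18+29 = 142
Fern-Spruce-Ivy-Alder-Easton-Corby-Fern: 33+21+13+24+18+11 = 120
Fern-Spruce-Ivy-Corby-Alder-Easton-Fern: 33+21+15+28+24+29 = 150
Fern-Spruce-Ivy-Corby-Easton-Alder-Fern: 33+21+15+18+24+19 = 130
Fern-Spruce-Ivy-Easton-Alder-Corby-Fern: 33+21+17+24+28+11 = 134
Fern-Spruce-Ivy-Easton-Corby-Alder-Fern: 33+21+17+18+28+19 = 136
Fern-Spruce-Corby-Alder-Ivy-Easton-Fern: 33+22+28+13+17+29 = 142
Fern-Spruce-Corby-Alder-Easton-Ivy-Fern: 33+22+28+24+17+12 = 136
… (46 more)
Fern-Ivy-Alder-Spruce-Easton-Corby-Fern: 12+13+20+6+18+11 = 80  ← best
The minimum is 80.
One optimal route: Fern → Ivy → Alder → Spruce → Easton → Corby → Fern (or its reverse).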